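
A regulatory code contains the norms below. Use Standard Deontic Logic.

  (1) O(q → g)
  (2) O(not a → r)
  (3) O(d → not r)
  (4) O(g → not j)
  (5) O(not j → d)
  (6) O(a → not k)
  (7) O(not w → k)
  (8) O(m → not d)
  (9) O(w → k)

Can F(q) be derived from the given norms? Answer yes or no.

Premises 9 and 7 are O(w → k) and O(not w → k); every ideal world satisfies w or not w, so in either case k holds — hence O(k).
Premise 6 is O(a → not k); contrapositively O(k → not a). Since O(k) holds, K gives O(not a).
From O(not a) and premise 2, O(not a → r), we obtain O(r).
Premise 3, O(d → not r), contraposes to O(r → not d); with O(r) we get O(not d).
Premise 5, O(not j → d), contraposes to O(not d → j); with O(not d) we get O(j).
Premise 4 is O(g → not j); contrapositively O(j → not g). Since O(j) holds, K gives O(not g).
Premise 1 is O(q → g); contrapositively O(not g → not q). Since O(not g) holds, K gives O(not q).
Premise 8 does not contribute to this derivation.
So O(not q) holds, i.e. F(q). The claim follows.

Yes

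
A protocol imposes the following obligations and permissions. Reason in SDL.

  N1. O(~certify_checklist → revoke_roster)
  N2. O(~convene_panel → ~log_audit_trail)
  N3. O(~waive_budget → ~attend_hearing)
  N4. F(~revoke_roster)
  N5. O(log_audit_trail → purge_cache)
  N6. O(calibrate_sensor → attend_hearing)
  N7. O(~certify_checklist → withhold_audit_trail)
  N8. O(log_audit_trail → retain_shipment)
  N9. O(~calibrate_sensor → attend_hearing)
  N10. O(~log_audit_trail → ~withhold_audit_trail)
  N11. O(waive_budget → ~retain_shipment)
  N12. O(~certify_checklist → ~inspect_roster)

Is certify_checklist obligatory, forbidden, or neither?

By case analysis on ~calibrate_sensor: premise 9 gives O(~calibrate_sensor → attend_hearing) and premise 6 gives O(calibrate_sensor → attend_hearing), so O(attend_hearing) either way.
Premise 3 is O(~waive_budget → ~attend_hearing); contrapositively O(attend_hearing → waive_budget). Since O(attend_hearing) holds, K gives O(waive_budget).
With premise 11, O(waive_budget → ~retain_shipment), the K-axiom yields O(~retain_shipment).
Premise 8 is O(log_audit_trail → retain_shipment); contrapositively O(~retain_shipment → ~log_audit_trail). Since O(~retain_shipment) holds, K gives O(~log_audit_trail).
Applying K to premise 10 (O(~log_audit_trail → ~withhold_audit_trail)) and O(~log_audit_trail) yields O(~withhold_audit_trail).
Premise 7 is O(~certify_checklist → withhold_audit_trail); contrapositively O(~withhold_audit_trail → certify_checklist). Since O(~withhold_audit_trail) holds, K gives O(certify_checklist).
Premises 1, 2, 4, 5, 12 do not contribute to this derivation.
Hence certify_checklist is obligatory.

Obligatory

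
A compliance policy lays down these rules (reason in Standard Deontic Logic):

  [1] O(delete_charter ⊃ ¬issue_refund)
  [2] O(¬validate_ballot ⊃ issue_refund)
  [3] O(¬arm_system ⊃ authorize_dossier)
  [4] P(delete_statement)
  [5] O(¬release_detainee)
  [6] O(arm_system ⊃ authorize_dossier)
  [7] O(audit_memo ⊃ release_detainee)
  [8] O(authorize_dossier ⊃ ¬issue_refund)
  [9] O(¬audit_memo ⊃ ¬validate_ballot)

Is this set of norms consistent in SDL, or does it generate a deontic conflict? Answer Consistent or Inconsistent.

Inconsistent

Premises 3 and 6 are O(¬arm_system ⊃ authorize_dossier) and O(arm_system ⊃ authorize_dossier); every ideal world satisfies ¬arm_system or arm_system, so in either case authorize_dossier holds — hence O(authorize_dossier).
Applying K to premise 8 (O(authorize_dossier ⊃ ¬issue_refund)) and O(authorize_dossier) yields O(¬issue_refund).
The contrapositive of premise 2 (O(¬validate_ballot ⊃ issue_refund)) is O(¬issue_refund ⊃ validate_ballot), and O(¬issue_refund) is already established, so O(validate_ballot).
The contrapositive of premise 9 (O(¬audit_memo ⊃ ¬validate_ballot)) is O(validate_ballot ⊃ audit_memo), and O(validate_ballot) is already established, so O(audit_memo).
From O(audit_memo) and premise 7, O(audit_memo ⊃ release_detainee), we obtain O(release_detainee).
Yet premise 5 states O(¬release_detainee).
We now have both O(release_detainee) and O(¬release_detainee) — release_detainee is simultaneously obligatory and forbidden, violating the D-axiom.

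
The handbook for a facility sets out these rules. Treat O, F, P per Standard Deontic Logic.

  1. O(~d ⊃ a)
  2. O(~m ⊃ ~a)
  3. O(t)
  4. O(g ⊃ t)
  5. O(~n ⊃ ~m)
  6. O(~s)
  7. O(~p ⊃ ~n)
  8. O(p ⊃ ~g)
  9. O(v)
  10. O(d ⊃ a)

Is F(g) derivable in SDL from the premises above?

By case analysis on ~d: premise 1 gives O(~d ⊃ a) and premise 10 gives O(d ⊃ a), so O(a) either way.
Premise 2, O(~m ⊃ ~a), contraposes to O(a ⊃ m); with O(a) we get O(m).
Premise 5, O(~n ⊃ ~m), contraposes to O(m ⊃ n); with O(m) we get O(n).
Premise 7 is O(~p ⊃ ~n); contrapositively O(n ⊃ p). Since O(n) holds, K gives O(p).
From O(p) and premise 8, O(p ⊃ ~g), we obtain O(~g).
Premises 3, 4, 6, 9 do not contribute to this derivation.
So O(~g) holds, i.e. F(g). The claim follows.

Yes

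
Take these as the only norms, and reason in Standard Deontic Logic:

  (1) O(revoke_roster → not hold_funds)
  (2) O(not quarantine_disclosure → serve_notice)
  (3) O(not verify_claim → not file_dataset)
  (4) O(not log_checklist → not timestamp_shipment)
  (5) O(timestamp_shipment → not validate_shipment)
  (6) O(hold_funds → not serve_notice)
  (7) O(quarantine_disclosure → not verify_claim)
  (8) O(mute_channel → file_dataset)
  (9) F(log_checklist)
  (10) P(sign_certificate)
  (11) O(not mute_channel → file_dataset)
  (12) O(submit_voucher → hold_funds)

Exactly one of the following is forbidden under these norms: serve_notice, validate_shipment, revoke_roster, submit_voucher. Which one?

submit_voucher

By case analysis on not mute_channel: premise 11 gives O(not mute_channel → file_dataset) and premise 8 gives O(mute_channel → file_dataset), so O(file_dataset) either way.
Premise 3, O(not verify_claim → not file_dataset), contraposes to O(file_dataset → verify_claim); with O(file_dataset) we get O(verify_claim).
Premise 7 is O(quarantine_disclosure → not verify_claim); contrapositively O(verify_claim → not quarantine_disclosure). Since O(verify_claim) holds, K gives O(not quarantine_disclosure).
Premise 2 is O(not quarantine_disclosure → serve_notice); since O(not quarantine_disclosure), deontic closure gives O(serve_notice).
The contrapositive of premise 6 (O(hold_funds → not serve_notice)) is O(serve_notice → not hold_funds), and O(serve_notice) is already established, so O(not hold_funds).
Premise 12, O(submit_voucher → hold_funds), contraposes to O(not hold_funds → not submit_voucher); with O(not hold_funds) we get O(not submit_voucher).
So O(not submit_voucher) holds, i.e. submit_voucher is forbidden. None of the other listed options is forbidden under the premises.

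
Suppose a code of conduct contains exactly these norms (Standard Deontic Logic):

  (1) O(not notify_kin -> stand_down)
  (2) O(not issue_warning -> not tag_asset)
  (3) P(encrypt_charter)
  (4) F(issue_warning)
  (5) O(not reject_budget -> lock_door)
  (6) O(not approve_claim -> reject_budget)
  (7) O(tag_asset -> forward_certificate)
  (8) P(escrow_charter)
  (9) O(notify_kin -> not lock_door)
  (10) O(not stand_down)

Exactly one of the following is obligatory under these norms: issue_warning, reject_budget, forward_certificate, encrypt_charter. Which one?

Premise 10 states O(not stand_down) outright.
Premise 1 is O(not notify_kin -> stand_down); contrapositively O(not stand_down -> notify_kin). Since O(not stand_down) holds, K gives O(notify_kin).
From O(notify_kin) and premise 9, O(notify_kin -> not lock_door), we obtain O(not lock_door).
Premise 5, O(not reject_budget -> lock_door), contraposes to O(not lock_door -> reject_budget); with O(not lock_door) we get O(reject_budget).
So O(reject_budget) holds — reject_budget is obligatory. None of the other listed options is made obligatory by any chain of premises.

reject_budget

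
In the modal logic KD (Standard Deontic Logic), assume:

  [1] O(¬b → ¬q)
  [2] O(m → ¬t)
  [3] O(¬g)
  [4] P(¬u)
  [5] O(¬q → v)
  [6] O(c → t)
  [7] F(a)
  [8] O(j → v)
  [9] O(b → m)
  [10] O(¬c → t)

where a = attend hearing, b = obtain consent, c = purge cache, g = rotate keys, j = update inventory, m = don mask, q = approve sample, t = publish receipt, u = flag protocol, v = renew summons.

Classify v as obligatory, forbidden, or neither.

By case analysis on ¬c: premise 10 gives O(¬c → t) and premise 6 gives O(c → t), so O(t) either way.
The contrapositive of premise 2 (O(m → ¬t)) is O(t → ¬m), and O(t) is already established, so O(¬m).
The contrapositive of premise 9 (O(b → m)) is O(¬m → ¬b), and O(¬m) is already established, so O(¬b).
With premise 1, O(¬b → ¬q), the K-axiom yields O(¬q).
From O(¬q) and premise 5, O(¬q → v), we obtain O(v).
Premises 3, 4, 7, 8 do not contribute to this derivation.
Hence v is obligatory.

Obligatory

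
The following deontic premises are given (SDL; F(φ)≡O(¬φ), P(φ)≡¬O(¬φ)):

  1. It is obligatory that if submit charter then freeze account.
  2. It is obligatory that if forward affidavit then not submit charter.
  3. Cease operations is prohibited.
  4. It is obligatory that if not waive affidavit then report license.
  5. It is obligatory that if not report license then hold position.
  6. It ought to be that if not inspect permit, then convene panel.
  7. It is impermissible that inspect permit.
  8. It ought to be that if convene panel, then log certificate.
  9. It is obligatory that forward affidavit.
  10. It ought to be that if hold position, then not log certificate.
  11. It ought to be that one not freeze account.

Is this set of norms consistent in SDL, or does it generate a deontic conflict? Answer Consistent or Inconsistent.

Consistent

Premise 1 is O(submit_charter → freeze_account), but O(submit_charter) is not derivable from the premises, so it does not yield O(freeze_account).
So O(freeze_account) is not derivable, and the apparent clash with O(¬freeze_account) does not arise.
A world satisfying every obligation exists (e.g. cease_operations=false, convene_panel=true, forward_affidavit=true, freeze_account=false, hold_position=false, inspect_permit=false, log_certificate=true, report_license=true, submit_charter=false, waive_affidavit=false); no atom is both obligatory and forbidden, so the set is consistent.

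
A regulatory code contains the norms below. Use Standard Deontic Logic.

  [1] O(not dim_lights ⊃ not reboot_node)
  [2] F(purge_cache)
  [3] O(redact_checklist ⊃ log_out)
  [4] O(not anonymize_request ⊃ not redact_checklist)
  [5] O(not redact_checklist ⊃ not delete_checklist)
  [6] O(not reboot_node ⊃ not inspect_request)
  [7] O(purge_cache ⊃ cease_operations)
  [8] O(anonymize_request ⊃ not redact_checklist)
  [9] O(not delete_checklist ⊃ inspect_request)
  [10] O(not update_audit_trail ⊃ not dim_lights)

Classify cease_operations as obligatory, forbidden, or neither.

Neither

Premise 7 is O(purge_cache ⊃ cease_operations), but O(purge_cache) is not derivable from the premises, so it does not yield O(cease_operations).
No premise or chain of K-axiom applications forces O(cease_operations), and none forces O(not cease_operations). So cease_operations is neither obligatory nor forbidden under these norms.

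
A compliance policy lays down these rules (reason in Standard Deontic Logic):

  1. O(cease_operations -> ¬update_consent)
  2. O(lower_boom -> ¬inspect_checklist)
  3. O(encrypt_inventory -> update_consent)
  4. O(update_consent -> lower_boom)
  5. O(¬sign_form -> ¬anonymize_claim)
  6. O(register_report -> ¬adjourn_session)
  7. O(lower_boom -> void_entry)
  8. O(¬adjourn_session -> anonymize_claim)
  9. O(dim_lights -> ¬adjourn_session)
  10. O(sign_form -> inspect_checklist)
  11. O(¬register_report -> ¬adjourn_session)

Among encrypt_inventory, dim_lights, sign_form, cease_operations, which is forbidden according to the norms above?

encrypt_inventory

Premises 6 and 11 cover both cases: O(register_report -> ¬adjourn_session) and O(¬register_report -> ¬adjourn_session). Since register_report ∨ ¬register_report is a tautology, O(¬adjourn_session) follows.
With premise 8, O(¬adjourn_session -> anonymize_claim), the K-axiom yields O(anonymize_claim).
The contrapositive of premise 5 (O(¬sign_form -> ¬anonymize_claim)) is O(anonymize_claim -> sign_form), and O(anonymize_claim) is already established, so O(sign_form).
Applying K to premise 10 (O(sign_form -> inspect_checklist)) and O(sign_form) yields O(inspect_checklist).
Premise 2, O(lower_boom -> ¬inspect_checklist), contraposes to O(inspect_checklist -> ¬lower_boom); with O(inspect_checklist) we get O(¬lower_boom).
Premise 4 is O(update_consent -> lower_boom); contrapositively O(¬lower_boom -> ¬update_consent). Since O(¬lower_boom) holds, K gives O(¬update_consent).
Premise 3, O(encrypt_inventory -> update_consent), contraposes to O(¬update_consent -> ¬encrypt_inventory); with O(¬update_consent) we get O(¬encrypt_inventory).
So O(¬encrypt_inventory) holds, i.e. encrypt_inventory is forbidden. None of the other listed options is forbidden under the premises.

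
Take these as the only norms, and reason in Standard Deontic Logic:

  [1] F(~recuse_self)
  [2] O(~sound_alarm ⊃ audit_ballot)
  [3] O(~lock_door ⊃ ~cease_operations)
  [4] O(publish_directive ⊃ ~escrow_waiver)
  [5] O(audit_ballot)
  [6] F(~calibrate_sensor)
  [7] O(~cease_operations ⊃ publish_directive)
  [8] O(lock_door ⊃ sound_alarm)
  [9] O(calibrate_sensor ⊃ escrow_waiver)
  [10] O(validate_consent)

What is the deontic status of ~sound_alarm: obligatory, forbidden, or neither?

F(~calibrate_sensor) at premise 6 means O(calibrate_sensor).
Premise 9 is O(calibrate_sensor ⊃ escrow_waiver); since O(calibrate_sensor), deontic closure gives O(escrow_waiver).
Premise 4 is O(publish_directive ⊃ ~escrow_waiver); contrapositively O(escrow_waiver ⊃ ~publish_directive). Since O(escrow_waiver) holds, K gives O(~publish_directive).
Premise 7, O(~cease_operations ⊃ publish_directive), contraposes to O(~publish_directive ⊃ cease_operations); with O(~publish_directive) we get O(cease_operations).
Premise 3 is O(~lock_door ⊃ ~cease_operations); contrapositively O(cease_operations ⊃ lock_door). Since O(cease_operations) holds, K gives O(lock_door).
Premise 8 is O(lock_door ⊃ sound_alarm); since O(lock_door), deontic closure gives O(sound_alarm).
Premises 1, 2, 5, 10 do not contribute to this derivation.
Thus O(sound_alarm), which is F(~sound_alarm): ~sound_alarm is forbidden.

Forbidden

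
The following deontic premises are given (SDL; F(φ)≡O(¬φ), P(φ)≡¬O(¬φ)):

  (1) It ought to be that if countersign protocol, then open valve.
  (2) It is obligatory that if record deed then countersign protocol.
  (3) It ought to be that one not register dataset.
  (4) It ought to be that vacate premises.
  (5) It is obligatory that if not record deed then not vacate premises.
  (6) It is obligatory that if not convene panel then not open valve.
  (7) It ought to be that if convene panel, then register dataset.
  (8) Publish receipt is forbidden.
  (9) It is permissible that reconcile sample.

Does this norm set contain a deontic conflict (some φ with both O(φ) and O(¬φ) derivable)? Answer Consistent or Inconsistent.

Inconsistent

From premise 4 we have O(vacate_premises).
The contrapositive of premise 5 (O(¬record_deed → ¬vacate_premises)) is O(vacate_premises → record_deed), and O(vacate_premises) is already established, so O(record_deed).
Premise 2 is O(record_deed → countersign_protocol); since O(record_deed), deontic closure gives O(countersign_protocol).
With premise 1, O(countersign_protocol → open_valve), the K-axiom yields O(open_valve).
Premise 6, O(¬convene_panel → ¬open_valve), contraposes to O(open_valve → convene_panel); with O(open_valve) we get O(convene_panel).
With premise 7, O(convene_panel → register_dataset), the K-axiom yields O(register_dataset).
However, premise 3 gives O(¬register_dataset).
We now have both O(register_dataset) and O(¬register_dataset) — register_dataset is simultaneously obligatory and forbidden, violating the D-axiom.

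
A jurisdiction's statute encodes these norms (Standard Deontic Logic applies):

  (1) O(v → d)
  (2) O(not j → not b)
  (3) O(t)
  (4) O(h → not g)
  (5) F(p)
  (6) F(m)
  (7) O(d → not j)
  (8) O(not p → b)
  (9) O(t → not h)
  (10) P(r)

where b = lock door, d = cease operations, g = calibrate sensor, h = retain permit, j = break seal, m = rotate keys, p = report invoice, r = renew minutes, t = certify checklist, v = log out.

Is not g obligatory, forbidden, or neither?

Premise 4 is O(h → not g), but O(h) is not derivable from the premises, so it does not yield O(not g).
No premise or chain of K-axiom applications forces O(not g), and none forces O(g). So not g is neither obligatory nor forbidden under these norms.

Neither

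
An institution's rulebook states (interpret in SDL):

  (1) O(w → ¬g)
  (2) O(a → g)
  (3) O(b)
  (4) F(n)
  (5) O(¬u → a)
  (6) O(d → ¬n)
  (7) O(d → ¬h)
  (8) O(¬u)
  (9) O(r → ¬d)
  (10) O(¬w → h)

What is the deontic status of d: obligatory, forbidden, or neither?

Forbidden

Premise 8 gives O(¬u).
From O(¬u) and premise 5, O(¬u → a), we obtain O(a).
Applying K to premise 2 (O(a → g)) and O(a) yields O(g).
Premise 1 is O(w → ¬g); contrapositively O(g → ¬w). Since O(g) holds, K gives O(¬w).
Applying K to premise 10 (O(¬w → h)) and O(¬w) yields O(h).
Premise 7 is O(d → ¬h); contrapositively O(h → ¬d). Since O(h) holds, K gives O(¬d).
Premises 3, 4, 6, 9 do not contribute to this derivation.
Thus O(¬d), which is F(d): d is forbidden.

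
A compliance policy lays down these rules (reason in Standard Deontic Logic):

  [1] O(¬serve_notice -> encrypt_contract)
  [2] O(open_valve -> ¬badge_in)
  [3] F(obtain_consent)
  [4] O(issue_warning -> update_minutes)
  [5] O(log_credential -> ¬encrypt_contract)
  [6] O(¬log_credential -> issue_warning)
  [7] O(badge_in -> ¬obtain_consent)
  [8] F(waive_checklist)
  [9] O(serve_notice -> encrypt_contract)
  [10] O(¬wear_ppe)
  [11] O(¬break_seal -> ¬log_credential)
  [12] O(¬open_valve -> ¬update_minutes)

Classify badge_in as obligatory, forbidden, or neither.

Premises 9 and 1 are O(serve_notice -> encrypt_contract) and O(¬serve_notice -> encrypt_contract); every ideal world satisfies serve_notice or ¬serve_notice, so in either case encrypt_contract holds — hence O(encrypt_contract).
Premise 5, O(log_credential -> ¬encrypt_contract), contraposes to O(encrypt_contract -> ¬log_credential); with O(encrypt_contract) we get O(¬log_credential).
Premise 6 is O(¬log_credential -> issue_warning); since O(¬log_credential), deontic closure gives O(issue_warning).
From O(issue_warning) and premise 4, O(issue_warning -> update_minutes), we obtain O(update_minutes).
Premise 12 is O(¬open_valve -> ¬update_minutes); contrapositively O(update_minutes -> open_valve). Since O(update_minutes) holds, K gives O(open_valve).
From O(open_valve) and premise 2, O(open_valve -> ¬badge_in), we obtain O(¬badge_in).
Premises 3, 7, 8, 10, 11 do not contribute to this derivation.
Thus O(¬badge_in), which is F(badge_in): badge_in is forbidden.

Forbidden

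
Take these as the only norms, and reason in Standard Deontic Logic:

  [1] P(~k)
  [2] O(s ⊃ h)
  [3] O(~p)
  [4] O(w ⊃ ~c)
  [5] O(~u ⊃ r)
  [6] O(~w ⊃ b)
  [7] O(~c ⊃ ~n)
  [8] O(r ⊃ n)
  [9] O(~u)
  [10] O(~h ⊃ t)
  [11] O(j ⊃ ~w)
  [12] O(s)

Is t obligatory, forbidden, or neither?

Premise 10 is O(~h ⊃ t), but O(~h) is not derivable from the premises, so it does not yield O(t).
No premise or chain of K-axiom applications forces O(t), and none forces O(~t). So t is neither obligatory nor forbidden under these norms.

Neither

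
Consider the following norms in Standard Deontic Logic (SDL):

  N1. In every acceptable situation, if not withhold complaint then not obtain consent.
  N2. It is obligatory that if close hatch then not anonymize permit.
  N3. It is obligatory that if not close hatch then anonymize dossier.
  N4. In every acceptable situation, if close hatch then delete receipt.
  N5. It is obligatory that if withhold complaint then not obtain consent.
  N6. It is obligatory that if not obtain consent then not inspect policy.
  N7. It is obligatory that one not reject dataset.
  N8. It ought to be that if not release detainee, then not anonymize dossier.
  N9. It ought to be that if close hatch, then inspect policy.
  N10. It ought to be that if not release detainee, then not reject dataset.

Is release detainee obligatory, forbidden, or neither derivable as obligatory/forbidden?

Premises 1 and 5 cover both cases: O(¬withhold_complaint → ¬obtain_consent) and O(withhold_complaint → ¬obtain_consent). Since ¬withhold_complaint ∨ withhold_complaint is a tautology, O(¬obtain_consent) follows.
From O(¬obtain_consent) and premise 6, O(¬obtain_consent → ¬inspect_policy), we obtain O(¬inspect_policy).
The contrapositive of premise 9 (O(close_hatch → inspect_policy)) is O(¬inspect_policy → ¬close_hatch), and O(¬inspect_policy) is already established, so O(¬close_hatch).
Premise 3 is O(¬close_hatch → anonymize_dossier); since O(¬close_hatch), deontic closure gives O(anonymize_dossier).
Premise 8 is O(¬release_detainee → ¬anonymize_dossier); contrapositively O(anonymize_dossier → release_detainee). Since O(anonymize_dossier) holds, K gives O(release_detainee).
Premises 2, 4, 7, 10 do not contribute to this derivation.
Hence release_detainee is obligatory.

Obligatory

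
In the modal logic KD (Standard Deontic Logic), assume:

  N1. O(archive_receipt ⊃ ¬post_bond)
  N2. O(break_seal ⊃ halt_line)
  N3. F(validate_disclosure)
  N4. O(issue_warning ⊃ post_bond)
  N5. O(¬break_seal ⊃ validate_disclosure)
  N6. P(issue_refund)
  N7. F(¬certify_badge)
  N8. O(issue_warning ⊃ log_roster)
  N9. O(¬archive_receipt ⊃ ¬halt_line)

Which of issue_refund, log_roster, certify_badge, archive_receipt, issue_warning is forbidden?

Premise 3, F(validate_disclosure), is equivalent to O(¬validate_disclosure).
Premise 5 is O(¬break_seal ⊃ validate_disclosure); contrapositively O(¬validate_disclosure ⊃ break_seal). Since O(¬validate_disclosure) holds, K gives O(break_seal).
Premise 2 is O(break_seal ⊃ halt_line); since O(break_seal), deontic closure gives O(halt_line).
Premise 9, O(¬archive_receipt ⊃ ¬halt_line), contraposes to O(halt_line ⊃ archive_receipt); with O(halt_line) we get O(archive_receipt).
From O(archive_receipt) and premise 1, O(archive_receipt ⊃ ¬post_bond), we obtain O(¬post_bond).
The contrapositive of premise 4 (O(issue_warning ⊃ post_bond)) is O(¬post_bond ⊃ ¬issue_warning), and O(¬post_bond) is already established, so O(¬issue_warning).
So O(¬issue_warning) holds, i.e. issue_warning is forbidden. None of the other listed options is forbidden under the premises.

issue_warning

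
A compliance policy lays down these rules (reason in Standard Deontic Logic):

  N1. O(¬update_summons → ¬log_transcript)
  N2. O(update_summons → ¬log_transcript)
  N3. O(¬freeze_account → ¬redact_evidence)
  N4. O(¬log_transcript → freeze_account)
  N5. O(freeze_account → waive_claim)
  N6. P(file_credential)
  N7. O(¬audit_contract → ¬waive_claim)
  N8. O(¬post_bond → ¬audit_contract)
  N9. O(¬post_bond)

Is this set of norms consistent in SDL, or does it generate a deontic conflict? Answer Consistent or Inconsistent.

Inconsistent

Premises 2 and 1 are O(update_summons → ¬log_transcript) and O(¬update_summons → ¬log_transcript); every ideal world satisfies update_summons or ¬update_summons, so in either case ¬log_transcript holds — hence O(¬log_transcript).
From O(¬log_transcript) and premise 4, O(¬log_transcript → freeze_account), we obtain O(freeze_account).
From O(freeze_account) and premise 5, O(freeze_account → waive_claim), we obtain O(waive_claim).
The contrapositive of premise 7 (O(¬audit_contract → ¬waive_claim)) is O(waive_claim → audit_contract), and O(waive_claim) is already established, so O(audit_contract).
Premise 8 is O(¬post_bond → ¬audit_contract); contrapositively O(audit_contract → post_bond). Since O(audit_contract) holds, K gives O(post_bond).
But premise 9 directly asserts O(¬post_bond).
We now have both O(post_bond) and O(¬post_bond) — post_bond is simultaneously obligatory and forbidden, violating the D-axiom.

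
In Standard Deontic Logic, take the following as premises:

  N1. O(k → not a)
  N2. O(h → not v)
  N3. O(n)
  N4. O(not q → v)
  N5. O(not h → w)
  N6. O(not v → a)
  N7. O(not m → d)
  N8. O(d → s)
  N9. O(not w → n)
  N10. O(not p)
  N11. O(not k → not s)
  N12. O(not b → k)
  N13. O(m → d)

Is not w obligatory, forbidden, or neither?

Premises 13 and 7 cover both cases: O(m → d) and O(not m → d). Since m ∨ not m is a tautology, O(d) follows.
Premise 8 is O(d → s); since O(d), deontic closure gives O(s).
The contrapositive of premise 11 (O(not k → not s)) is O(s → k), and O(s) is already established, so O(k).
Applying K to premise 1 (O(k → not a)) and O(k) yields O(not a).
Premise 6, O(not v → a), contraposes to O(not a → v); with O(not a) we get O(v).
The contrapositive of premise 2 (O(h → not v)) is O(v → not h), and O(v) is already established, so O(not h).
Premise 5 is O(not h → w); since O(not h), deontic closure gives O(w).
Premises 3, 4, 9, 10, 12 do not contribute to this derivation.
Thus O(w), which is F(not w): not w is forbidden.

Forbidden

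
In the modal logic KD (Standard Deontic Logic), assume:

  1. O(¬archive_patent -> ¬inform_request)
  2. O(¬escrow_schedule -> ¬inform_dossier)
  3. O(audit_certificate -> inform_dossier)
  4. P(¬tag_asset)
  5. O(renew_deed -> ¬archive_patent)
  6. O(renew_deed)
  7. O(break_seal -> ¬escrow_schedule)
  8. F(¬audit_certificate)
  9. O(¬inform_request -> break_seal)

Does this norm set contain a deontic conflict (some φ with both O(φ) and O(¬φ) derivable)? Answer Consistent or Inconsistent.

Inconsistent

Premise 8 is F(¬audit_certificate), i.e. O(audit_certificate).
With premise 3, O(audit_certificate -> inform_dossier), the K-axiom yields O(inform_dossier).
The contrapositive of premise 2 (O(¬escrow_schedule -> ¬inform_dossier)) is O(inform_dossier -> escrow_schedule), and O(inform_dossier) is already established, so O(escrow_schedule).
Premise 7, O(break_seal -> ¬escrow_schedule), contraposes to O(escrow_schedule -> ¬break_seal); with O(escrow_schedule) we get O(¬break_seal).
Premise 9 is O(¬inform_request -> break_seal); contrapositively O(¬break_seal -> inform_request). Since O(¬break_seal) holds, K gives O(inform_request).
Premise 1 is O(¬archive_patent -> ¬inform_request); contrapositively O(inform_request -> archive_patent). Since O(inform_request) holds, K gives O(archive_patent).
Premise 5 is O(renew_deed -> ¬archive_patent); contrapositively O(archive_patent -> ¬renew_deed). Since O(archive_patent) holds, K gives O(¬renew_deed).
However, premise 6 gives O(renew_deed).
We now have both O(¬renew_deed) and O(renew_deed) — renew_deed is simultaneously obligatory and forbidden, violating the D-axiom.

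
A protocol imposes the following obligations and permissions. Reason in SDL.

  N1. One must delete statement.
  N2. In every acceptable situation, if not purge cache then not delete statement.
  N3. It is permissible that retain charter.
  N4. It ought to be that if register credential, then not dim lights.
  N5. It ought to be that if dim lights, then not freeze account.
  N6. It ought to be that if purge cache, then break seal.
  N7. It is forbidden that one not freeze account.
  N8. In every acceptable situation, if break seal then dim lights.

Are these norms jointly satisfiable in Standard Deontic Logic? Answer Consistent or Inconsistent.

F(¬freeze_account) at premise 7 means O(freeze_account).
The contrapositive of premise 5 (O(dim_lights → ¬freeze_account)) is O(freeze_account → ¬dim_lights), and O(freeze_account) is already established, so O(¬dim_lights).
Premise 8, O(break_seal → dim_lights), contraposes to O(¬dim_lights → ¬break_seal); with O(¬dim_lights) we get O(¬break_seal).
The contrapositive of premise 6 (O(purge_cache → break_seal)) is O(¬break_seal → ¬purge_cache), and O(¬break_seal) is already established, so O(¬purge_cache).
With premise 2, O(¬purge_cache → ¬delete_statement), the K-axiom yields O(¬delete_statement).
Yet premise 1 states O(delete_statement).
We now have both O(¬delete_statement) and O(delete_statement) — delete_statement is simultaneously obligatory and forbidden, violating the D-axiom.

Inconsistent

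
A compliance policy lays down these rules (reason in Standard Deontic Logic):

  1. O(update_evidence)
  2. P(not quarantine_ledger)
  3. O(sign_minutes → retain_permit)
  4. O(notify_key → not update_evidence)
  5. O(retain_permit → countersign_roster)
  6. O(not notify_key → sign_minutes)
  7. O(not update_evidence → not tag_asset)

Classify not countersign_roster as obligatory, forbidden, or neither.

Forbidden

Premise 1 gives O(update_evidence).
The contrapositive of premise 4 (O(notify_key → not update_evidence)) is O(update_evidence → not notify_key), and O(update_evidence) is already established, so O(not notify_key).
Premise 6 is O(not notify_key → sign_minutes); since O(not notify_key), deontic closure gives O(sign_minutes).
From O(sign_minutes) and premise 3, O(sign_minutes → retain_permit), we obtain O(retain_permit).
Premise 5 is O(retain_permit → countersign_roster); since O(retain_permit), deontic closure gives O(countersign_roster).
Premises 2, 7 do not contribute to this derivation.
Thus O(countersign_roster), which is F(not countersign_roster): not countersign_roster is forbidden.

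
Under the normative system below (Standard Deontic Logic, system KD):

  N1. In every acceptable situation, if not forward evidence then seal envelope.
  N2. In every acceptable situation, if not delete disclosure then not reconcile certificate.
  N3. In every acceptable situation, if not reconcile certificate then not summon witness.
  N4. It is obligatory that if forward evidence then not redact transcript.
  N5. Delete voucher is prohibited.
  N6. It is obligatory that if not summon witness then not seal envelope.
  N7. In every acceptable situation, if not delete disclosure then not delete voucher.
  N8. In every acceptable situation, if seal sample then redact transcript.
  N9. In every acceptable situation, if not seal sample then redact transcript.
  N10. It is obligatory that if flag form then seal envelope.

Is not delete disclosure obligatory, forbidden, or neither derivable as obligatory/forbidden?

Premises 9 and 8 are O(¬seal_sample → redact_transcript) and O(seal_sample → redact_transcript); every ideal world satisfies ¬seal_sample or seal_sample, so in either case redact_transcript holds — hence O(redact_transcript).
Premise 4, O(forward_evidence → ¬redact_transcript), contraposes to O(redact_transcript → ¬forward_evidence); with O(redact_transcript) we get O(¬forward_evidence).
Premise 1 is O(¬forward_evidence → seal_envelope); since O(¬forward_evidence), deontic closure gives O(seal_envelope).
The contrapositive of premise 6 (O(¬summon_witness → ¬seal_envelope)) is O(seal_envelope → summon_witness), and O(seal_envelope) is already established, so O(summon_witness).
Premise 3 is O(¬reconcile_certificate → ¬summon_witness); contrapositively O(summon_witness → reconcile_certificate). Since O(summon_witness) holds, K gives O(reconcile_certificate).
Premise 2, O(¬delete_disclosure → ¬reconcile_certificate), contraposes to O(reconcile_certificate → delete_disclosure); with O(reconcile_certificate) we get O(delete_disclosure).
Premises 5, 7, 10 do not contribute to this derivation.
Thus O(delete_disclosure), which is F(¬delete_disclosure): ¬delete_disclosure is forbidden.

Forbidden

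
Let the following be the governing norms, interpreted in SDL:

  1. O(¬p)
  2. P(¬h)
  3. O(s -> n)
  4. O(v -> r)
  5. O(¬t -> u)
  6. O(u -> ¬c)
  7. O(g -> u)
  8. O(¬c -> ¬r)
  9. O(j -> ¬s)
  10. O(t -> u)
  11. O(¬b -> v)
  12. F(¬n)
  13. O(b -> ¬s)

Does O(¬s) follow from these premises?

Premises 10 and 5 are O(t -> u) and O(¬t -> u); every ideal world satisfies t or ¬t, so in either case u holds — hence O(u).
Premise 6 is O(u -> ¬c); since O(u), deontic closure gives O(¬c).
From O(¬c) and premise 8, O(¬c -> ¬r), we obtain O(¬r).
Premise 4 is O(v -> r); contrapositively O(¬r -> ¬v). Since O(¬r) holds, K gives O(¬v).
The contrapositive of premise 11 (O(¬b -> v)) is O(¬v -> b), and O(¬v) is already established, so O(b).
Premise 13 is O(b -> ¬s); since O(b), deontic closure gives O(¬s).
Premises 1, 2, 3, 7, 9, 12 do not contribute to this derivation.
So O(¬s) follows.

Yes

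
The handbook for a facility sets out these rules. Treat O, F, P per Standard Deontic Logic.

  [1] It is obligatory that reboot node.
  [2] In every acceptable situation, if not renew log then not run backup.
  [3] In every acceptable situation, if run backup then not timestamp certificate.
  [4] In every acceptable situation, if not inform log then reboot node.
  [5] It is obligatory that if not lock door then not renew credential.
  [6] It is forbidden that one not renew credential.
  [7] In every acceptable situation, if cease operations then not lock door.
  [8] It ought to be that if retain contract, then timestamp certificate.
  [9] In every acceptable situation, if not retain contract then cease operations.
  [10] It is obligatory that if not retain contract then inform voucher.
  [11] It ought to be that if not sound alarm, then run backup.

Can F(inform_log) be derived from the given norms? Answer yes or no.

No

Premise 4 is O(¬inform_log → reboot_node); even if O(reboot_node) held, inferring O(¬inform_log) would be affirming the consequent — invalid.
No other premise forces O(¬inform_log). An ideal world satisfying every premise can still have inform_log true, so F(inform_log) is not derivable.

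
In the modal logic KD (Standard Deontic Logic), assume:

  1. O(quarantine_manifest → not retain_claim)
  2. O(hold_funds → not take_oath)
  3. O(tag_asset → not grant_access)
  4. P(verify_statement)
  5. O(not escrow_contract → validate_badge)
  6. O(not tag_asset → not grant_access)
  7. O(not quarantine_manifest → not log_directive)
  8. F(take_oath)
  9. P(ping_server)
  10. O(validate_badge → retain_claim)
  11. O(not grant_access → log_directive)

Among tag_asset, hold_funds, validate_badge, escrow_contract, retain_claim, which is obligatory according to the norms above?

Premises 6 and 3 are O(not tag_asset → not grant_access) and O(tag_asset → not grant_access); every ideal world satisfies not tag_asset or tag_asset, so in either case not grant_access holds — hence O(not grant_access).
From O(not grant_access) and premise 11, O(not grant_access → log_directive), we obtain O(log_directive).
The contrapositive of premise 7 (O(not quarantine_manifest → not log_directive)) is O(log_directive → quarantine_manifest), and O(log_directive) is already established, so O(quarantine_manifest).
Applying K to premise 1 (O(quarantine_manifest → not retain_claim)) and O(quarantine_manifest) yields O(not retain_claim).
The contrapositive of premise 10 (O(validate_badge → retain_claim)) is O(not retain_claim → not validate_badge), and O(not retain_claim) is already established, so O(not validate_badge).
Premise 5 is O(not escrow_contract → validate_badge); contrapositively O(not validate_badge → escrow_contract). Since O(not validate_badge) holds, K gives O(escrow_contract).
So O(escrow_contract) holds — escrow_contract is obligatory. None of the other listed options is made obligatory by any chain of premises.

escrow_contract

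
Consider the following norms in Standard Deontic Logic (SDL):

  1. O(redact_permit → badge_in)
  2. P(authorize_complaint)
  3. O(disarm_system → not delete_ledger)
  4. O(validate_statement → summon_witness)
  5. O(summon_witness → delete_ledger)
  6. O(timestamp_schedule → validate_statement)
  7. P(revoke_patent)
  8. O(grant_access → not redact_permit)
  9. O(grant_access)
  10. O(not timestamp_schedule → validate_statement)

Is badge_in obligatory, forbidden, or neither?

Neither

Premise 1 is O(redact_permit → badge_in), but O(redact_permit) is not derivable from the premises, so it does not yield O(badge_in).
No premise or chain of K-axiom applications forces O(badge_in), and none forces O(not badge_in). So badge_in is neither obligatory nor forbidden under these norms.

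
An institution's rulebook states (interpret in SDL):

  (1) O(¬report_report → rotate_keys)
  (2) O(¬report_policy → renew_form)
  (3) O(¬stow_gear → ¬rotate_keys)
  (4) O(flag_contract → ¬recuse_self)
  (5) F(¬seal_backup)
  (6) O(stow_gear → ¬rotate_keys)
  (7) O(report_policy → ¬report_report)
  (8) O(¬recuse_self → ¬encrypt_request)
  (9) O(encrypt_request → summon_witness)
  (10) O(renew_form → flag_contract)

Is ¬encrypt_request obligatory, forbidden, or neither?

Obligatory

By case analysis on stow_gear: premise 6 gives O(stow_gear → ¬rotate_keys) and premise 3 gives O(¬stow_gear → ¬rotate_keys), so O(¬rotate_keys) either way.
The contrapositive of premise 1 (O(¬report_report → rotate_keys)) is O(¬rotate_keys → report_report), and O(¬rotate_keys) is already established, so O(report_report).
Premise 7, O(report_policy → ¬report_report), contraposes to O(report_report → ¬report_policy); with O(report_report) we get O(¬report_policy).
Premise 2 is O(¬report_policy → renew_form); since O(¬report_policy), deontic closure gives O(renew_form).
Applying K to premise 10 (O(renew_form → flag_contract)) and O(renew_form) yields O(flag_contract).
Applying K to premise 4 (O(flag_contract → ¬recuse_self)) and O(flag_contract) yields O(¬recuse_self).
With premise 8, O(¬recuse_self → ¬encrypt_request), the K-axiom yields O(¬encrypt_request).
Premises 5, 9 do not contribute to this derivation.
Hence ¬encrypt_request is obligatory.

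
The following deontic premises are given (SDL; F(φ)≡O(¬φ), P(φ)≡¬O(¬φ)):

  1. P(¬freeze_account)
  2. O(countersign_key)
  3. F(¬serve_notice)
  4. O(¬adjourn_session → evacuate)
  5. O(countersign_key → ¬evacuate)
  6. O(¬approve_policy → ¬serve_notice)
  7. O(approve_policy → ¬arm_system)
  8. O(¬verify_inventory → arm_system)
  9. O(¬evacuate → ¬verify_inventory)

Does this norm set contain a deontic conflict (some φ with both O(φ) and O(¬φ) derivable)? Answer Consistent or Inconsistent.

Premise 3, F(¬serve_notice), is equivalent to O(serve_notice).
Premise 6 is O(¬approve_policy → ¬serve_notice); contrapositively O(serve_notice → approve_policy). Since O(serve_notice) holds, K gives O(approve_policy).
Applying K to premise 7 (O(approve_policy → ¬arm_system)) and O(approve_policy) yields O(¬arm_system).
Premise 8 is O(¬verify_inventory → arm_system); contrapositively O(¬arm_system → verify_inventory). Since O(¬arm_system) holds, K gives O(verify_inventory).
Premise 9, O(¬evacuate → ¬verify_inventory), contraposes to O(verify_inventory → evacuate); with O(verify_inventory) we get O(evacuate).
Premise 5 is O(countersign_key → ¬evacuate); contrapositively O(evacuate → ¬countersign_key). Since O(evacuate) holds, K gives O(¬countersign_key).
But premise 2 directly asserts O(countersign_key).
We now have both O(¬countersign_key) and O(countersign_key) — countersign_key is simultaneously obligatory and forbidden, violating the D-axiom.

Inconsistent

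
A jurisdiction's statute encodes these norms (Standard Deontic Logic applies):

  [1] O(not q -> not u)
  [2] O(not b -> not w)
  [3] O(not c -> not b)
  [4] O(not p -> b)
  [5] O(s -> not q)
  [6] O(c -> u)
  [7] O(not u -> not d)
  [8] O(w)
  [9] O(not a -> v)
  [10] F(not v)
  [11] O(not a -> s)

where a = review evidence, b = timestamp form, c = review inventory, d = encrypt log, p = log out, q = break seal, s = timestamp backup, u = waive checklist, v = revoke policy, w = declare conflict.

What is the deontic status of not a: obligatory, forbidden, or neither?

Forbidden

Premise 8 states O(w) outright.
Premise 2, O(not b -> not w), contraposes to O(w -> b); with O(w) we get O(b).
The contrapositive of premise 3 (O(not c -> not b)) is O(b -> c), and O(b) is already established, so O(c).
From O(c) and premise 6, O(c -> u), we obtain O(u).
Premise 1, O(not q -> not u), contraposes to O(u -> q); with O(u) we get O(q).
The contrapositive of premise 5 (O(s -> not q)) is O(q -> not s), and O(q) is already established, so O(not s).
Premise 11 is O(not a -> s); contrapositively O(not s -> a). Since O(not s) holds, K gives O(a).
Premises 4, 7, 9, 10 do not contribute to this derivation.
Thus O(a), which is F(not a): not a is forbidden.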